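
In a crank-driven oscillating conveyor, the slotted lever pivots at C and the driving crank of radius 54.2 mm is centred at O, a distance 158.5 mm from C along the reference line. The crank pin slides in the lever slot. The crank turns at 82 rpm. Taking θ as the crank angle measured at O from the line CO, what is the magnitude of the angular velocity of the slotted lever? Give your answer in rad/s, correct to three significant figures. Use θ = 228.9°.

1.39

ω = 8.587 rad/s (from 82 rpm).
Crank pin A relative to C: A = (d + r cosθ, r sinθ); lever angle φ = atan2(r sinθ, d + r cosθ).
Differentiating tanφ: φ̇ = rω(d cosθ + r)/(d² + r² + 2dr cosθ).
d² + r² + 2dr cosθ = |CA|² = 0.0167653 m²;  d cosθ + r = -0.049994 m.
|ω_lever| = |0.0542·8.587·-0.049994| / 0.0167653 = 1.3879 rad/s.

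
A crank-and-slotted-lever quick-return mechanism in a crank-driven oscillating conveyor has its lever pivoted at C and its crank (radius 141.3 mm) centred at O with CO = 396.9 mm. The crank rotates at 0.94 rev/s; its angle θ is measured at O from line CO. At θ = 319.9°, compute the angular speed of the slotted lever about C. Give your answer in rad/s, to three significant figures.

1.41

ω = 5.906 rad/s (from 0.94 rev/s).
Crank pin A relative to C: A = (d + r cosθ, r sinθ); lever angle φ = atan2(r sinθ, d + r cosθ).
Differentiating tanφ: φ̇ = rω(d cosθ + r)/(d² + r² + 2dr cosθ).
d² + r² + 2dr cosθ = |CA|² = 0.263292 m²;  d cosθ + r = +0.4449 m.
|ω_lever| = |0.1413·5.906·+0.4449| / 0.263292 = 1.4102 rad/s.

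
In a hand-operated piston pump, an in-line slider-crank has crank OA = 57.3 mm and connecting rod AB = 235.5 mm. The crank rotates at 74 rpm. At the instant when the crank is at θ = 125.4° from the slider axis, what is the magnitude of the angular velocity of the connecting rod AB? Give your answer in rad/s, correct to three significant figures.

1.11

ω = 7.749 rad/s (converted from 74 rpm).
The rod makes angle φ with the slider axis where L sinφ = r sinθ; differentiating, L cosφ·φ̇ = r ω cosθ.
L cosφ = √(L² − r² sin²θ) = 0.23082 m.
|ω_rod| = r ω |cosθ| / √(L² − r² sin²θ) = 0.0573·7.749·0.57928/0.23082 = 1.1144 rad/s.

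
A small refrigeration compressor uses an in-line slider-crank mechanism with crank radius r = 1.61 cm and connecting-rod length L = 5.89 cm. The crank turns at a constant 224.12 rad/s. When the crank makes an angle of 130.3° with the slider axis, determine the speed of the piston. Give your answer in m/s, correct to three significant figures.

ω = 224.1 rad/s
For an in-line slider-crank, x = r cosθ + √(L² − r² sin²θ), so v = −rω sinθ·[1 + r cosθ/√(L² − r² sin²θ)].
With r = 0.0161 m, L = 0.0589 m, θ = 130.3°: √(L² − r² sin²θ) = 0.057606 m.
v = −0.0161·224.1·0.76267·[1 + 0.0161·-0.64679/0.057606] = -2.2545 m/s.
|v| = 2.2545 m/s.

2.25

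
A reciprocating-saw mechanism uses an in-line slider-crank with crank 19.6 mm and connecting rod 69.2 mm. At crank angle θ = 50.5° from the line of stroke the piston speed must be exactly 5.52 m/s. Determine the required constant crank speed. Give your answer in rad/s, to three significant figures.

308

For an in-line slider-crank, |v_piston| = rω|sinθ|·[1 + r cosθ/√(L² − r² sin²θ)].
With r = 0.0196 m, L = 0.0692 m, θ = 50.5°: the bracketed kinematic factor |dx/dθ| = 0.017916 m.
ω = v/|dx/dθ| = 5.52/0.017916 = 308.1 rad/s.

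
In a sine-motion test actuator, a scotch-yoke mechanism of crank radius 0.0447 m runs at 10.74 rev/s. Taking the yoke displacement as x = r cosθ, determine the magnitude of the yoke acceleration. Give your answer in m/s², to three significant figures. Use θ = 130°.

131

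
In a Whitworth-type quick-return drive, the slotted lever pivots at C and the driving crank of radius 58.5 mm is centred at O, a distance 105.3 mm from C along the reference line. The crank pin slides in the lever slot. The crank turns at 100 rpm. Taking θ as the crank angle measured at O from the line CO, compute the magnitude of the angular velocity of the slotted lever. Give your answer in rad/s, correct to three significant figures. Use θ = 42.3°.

3.54

ω = 10.47 rad/s (from 100 rpm).
Crank pin A relative to C: A = (d + r cosθ, r sinθ); lever angle φ = atan2(r sinθ, d + r cosθ).
Differentiating tanφ: φ̇ = rω(d cosθ + r)/(d² + r² + 2dr cosθ).
d² + r² + 2dr cosθ = |CA|² = 0.0236227 m²;  d cosθ + r = +0.13638 m.
|ω_lever| = |0.0585·10.47·+0.13638| / 0.0236227 = 3.5368 rad/s.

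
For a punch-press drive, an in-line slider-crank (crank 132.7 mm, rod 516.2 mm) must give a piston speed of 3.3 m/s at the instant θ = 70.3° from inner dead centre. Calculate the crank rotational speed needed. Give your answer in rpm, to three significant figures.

232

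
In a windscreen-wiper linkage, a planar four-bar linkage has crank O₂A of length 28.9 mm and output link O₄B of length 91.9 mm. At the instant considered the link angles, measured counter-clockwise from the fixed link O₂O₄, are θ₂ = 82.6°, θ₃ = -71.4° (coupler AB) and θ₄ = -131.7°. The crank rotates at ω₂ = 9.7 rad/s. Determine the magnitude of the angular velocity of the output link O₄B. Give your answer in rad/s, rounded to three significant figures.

1.54

ω₂ = 9.7 rad/s
Differentiating the loop-closure r₂e^{iθ₂}+r₃e^{iθ₃}=r₁+r₄e^{iθ₄} gives r₂ω₂e^{iθ₂}+r₃ω₃e^{iθ₃}=r₄ω₄e^{iθ₄}.
Eliminating the other unknown: ω₄ = r₂ω₂ sin(θ₂−θ₃) / [r₄ sin(θ₄−θ₃)].
Numerator sine = +0.43837; denominator sine = -0.86863.
Result = 0.0289·9.7·(+0.43837) / (0.0919·(-0.86863)) = -1.5394 rad/s; magnitude 1.5394 rad/s.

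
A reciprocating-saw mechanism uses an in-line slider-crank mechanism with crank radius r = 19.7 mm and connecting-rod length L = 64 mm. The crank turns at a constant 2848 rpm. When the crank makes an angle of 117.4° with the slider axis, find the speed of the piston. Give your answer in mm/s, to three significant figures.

ω = 2π·2848/60 = 298.2 rad/s
For an in-line slider-crank, x = r cosθ + √(L² − r² sin²θ), so v = −rω sinθ·[1 + r cosθ/√(L² − r² sin²θ)].
With r = 0.0197 m, L = 0.064 m, θ = 117.4°: √(L² − r² sin²θ) = 0.061564 m.
v = −0.0197·298.2·0.88782·[1 + 0.0197·-0.46020/0.061564] = -4.4481 m/s.
|v| = 4.4481 m/s = 4448.1 mm/s.

4450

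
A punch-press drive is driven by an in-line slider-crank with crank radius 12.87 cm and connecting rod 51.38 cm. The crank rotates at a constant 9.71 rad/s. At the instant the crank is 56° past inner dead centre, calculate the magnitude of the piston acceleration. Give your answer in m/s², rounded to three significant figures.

ω = 9.71 rad/s
x(θ) = r cosθ + √(L² − r² sin²θ); with ω constant, a = ω²·d²x/dθ².
d²x/dθ² = −r cosθ − r²(cos2θ)/√u − r⁴ sin²2θ/(4u^{3/2}),  u = L² − r² sin²θ = 0.252606 m².
Substituting r = 0.1287 m, L = 0.5138 m, θ = 56°: d²x/dθ² = -0.060087 m.
a = ω²·d²x/dθ² = (9.71)²·(-0.060087) = -5.6652 m/s²;  |a| = 5.6652 m/s².

5.67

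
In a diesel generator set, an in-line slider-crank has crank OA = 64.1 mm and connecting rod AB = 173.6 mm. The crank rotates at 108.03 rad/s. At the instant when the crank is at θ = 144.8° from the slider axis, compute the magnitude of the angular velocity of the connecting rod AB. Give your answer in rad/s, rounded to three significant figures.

ω = 108 rad/s
The rod makes angle φ with the slider axis where L sinφ = r sinθ; differentiating, L cosφ·φ̇ = r ω cosθ.
L cosφ = √(L² − r² sin²θ) = 0.16962 m.
|ω_rod| = r ω |cosθ| / √(L² − r² sin²θ) = 0.0641·108·0.81714/0.16962 = 33.359 rad/s.

33.4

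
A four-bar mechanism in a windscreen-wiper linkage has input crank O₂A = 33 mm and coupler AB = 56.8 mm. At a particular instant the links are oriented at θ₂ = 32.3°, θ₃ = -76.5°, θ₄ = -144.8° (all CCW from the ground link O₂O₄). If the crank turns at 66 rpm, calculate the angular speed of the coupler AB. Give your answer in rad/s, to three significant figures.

0.219

ω₂ = 6.912 rad/s (from 66 rpm).
Differentiating the loop-closure r₂e^{iθ₂}+r₃e^{iθ₃}=r₁+r₄e^{iθ₄} gives r₂ω₂e^{iθ₂}+r₃ω₃e^{iθ₃}=r₄ω₄e^{iθ₄}.
Eliminating the other unknown: ω₃ = r₂ω₂ sin(θ₄−θ₂) / [r₃ sin(θ₃−θ₄)].
Numerator sine = -0.05059; denominator sine = +0.92913.
Result = 0.033·6.912·(-0.05059) / (0.0568·(+0.92913)) = -0.21865 rad/s; magnitude 0.21865 rad/s.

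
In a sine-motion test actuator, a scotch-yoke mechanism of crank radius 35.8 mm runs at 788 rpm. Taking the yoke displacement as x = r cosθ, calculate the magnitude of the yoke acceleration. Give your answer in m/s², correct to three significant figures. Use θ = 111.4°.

88.9

ω = 82.52 rad/s (from 788 rpm).
x = r cosθ ⇒ ẍ = −rω² cosθ (ω constant).
|a| = rω²|cosθ| = 0.0358·(82.52)²·|cos 111.4°| = 88.949 m/s².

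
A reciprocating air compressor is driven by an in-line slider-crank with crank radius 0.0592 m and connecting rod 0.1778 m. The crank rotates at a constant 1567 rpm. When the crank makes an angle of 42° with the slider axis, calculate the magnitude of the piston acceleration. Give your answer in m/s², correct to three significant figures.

ω = 2π·1567/60 = 164.1 rad/s
x(θ) = r cosθ + √(L² − r² sin²θ); with ω constant, a = ω²·d²x/dθ².
d²x/dθ² = −r cosθ − r²(cos2θ)/√u − r⁴ sin²2θ/(4u^{3/2}),  u = L² − r² sin²θ = 0.0300437 m².
Substituting r = 0.0592 m, L = 0.1778 m, θ = 42°: d²x/dθ² = -0.046691 m.
a = ω²·d²x/dθ² = (164.1)²·(-0.046691) = -1257.3 m/s²;  |a| = 1257.3 m/s².

1260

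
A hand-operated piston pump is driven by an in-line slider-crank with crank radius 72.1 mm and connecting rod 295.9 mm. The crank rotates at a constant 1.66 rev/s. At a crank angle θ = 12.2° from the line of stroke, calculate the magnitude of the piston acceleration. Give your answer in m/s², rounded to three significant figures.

ω = 2π·1.66 = 10.43 rad/s
x(θ) = r cosθ + √(L² − r² sin²θ); with ω constant, a = ω²·d²x/dθ².
d²x/dθ² = −r cosθ − r²(cos2θ)/√u − r⁴ sin²2θ/(4u^{3/2}),  u = L² − r² sin²θ = 0.0873247 m².
Substituting r = 0.0721 m, L = 0.2959 m, θ = 12.2°: d²x/dθ² = -0.086537 m.
a = ω²·d²x/dθ² = (10.43)²·(-0.086537) = -9.414 m/s²;  |a| = 9.414 m/s².

9.41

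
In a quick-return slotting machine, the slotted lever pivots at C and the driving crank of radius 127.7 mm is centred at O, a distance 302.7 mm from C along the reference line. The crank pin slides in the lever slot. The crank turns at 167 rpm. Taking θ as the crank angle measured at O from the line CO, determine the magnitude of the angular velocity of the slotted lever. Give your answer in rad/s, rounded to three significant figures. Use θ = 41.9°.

4.76

ω = 17.49 rad/s (from 167 rpm).
Crank pin A relative to C: A = (d + r cosθ, r sinθ); lever angle φ = atan2(r sinθ, d + r cosθ).
Differentiating tanφ: φ̇ = rω(d cosθ + r)/(d² + r² + 2dr cosθ).
d² + r² + 2dr cosθ = |CA|² = 0.165477 m²;  d cosθ + r = +0.353 m.
|ω_lever| = |0.1277·17.49·+0.353| / 0.165477 = 4.7641 rad/s.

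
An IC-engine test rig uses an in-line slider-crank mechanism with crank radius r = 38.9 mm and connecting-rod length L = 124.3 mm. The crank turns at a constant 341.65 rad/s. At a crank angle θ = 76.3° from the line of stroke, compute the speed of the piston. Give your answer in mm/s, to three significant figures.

13900

ω = 341.6 rad/s
For an in-line slider-crank, x = r cosθ + √(L² − r² sin²θ), so v = −rω sinθ·[1 + r cosθ/√(L² − r² sin²θ)].
With r = 0.0389 m, L = 0.1243 m, θ = 76.3°: √(L² − r² sin²θ) = 0.11842 m.
v = −0.0389·341.6·0.97155·[1 + 0.0389·0.23684/0.11842] = -13.917 m/s.
|v| = 13.917 m/s = 13917 mm/s.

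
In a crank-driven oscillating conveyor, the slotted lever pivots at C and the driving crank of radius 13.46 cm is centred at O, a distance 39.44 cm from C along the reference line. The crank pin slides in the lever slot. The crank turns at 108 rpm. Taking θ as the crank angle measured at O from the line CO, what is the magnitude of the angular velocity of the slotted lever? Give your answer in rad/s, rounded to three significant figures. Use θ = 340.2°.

2.81

ω = 11.31 rad/s (from 108 rpm).
Crank pin A relative to C: A = (d + r cosθ, r sinθ); lever angle φ = atan2(r sinθ, d + r cosθ).
Differentiating tanφ: φ̇ = rω(d cosθ + r)/(d² + r² + 2dr cosθ).
d² + r² + 2dr cosθ = |CA|² = 0.273564 m²;  d cosθ + r = +0.50568 m.
|ω_lever| = |0.1346·11.31·+0.50568| / 0.273564 = 2.814 rad/s.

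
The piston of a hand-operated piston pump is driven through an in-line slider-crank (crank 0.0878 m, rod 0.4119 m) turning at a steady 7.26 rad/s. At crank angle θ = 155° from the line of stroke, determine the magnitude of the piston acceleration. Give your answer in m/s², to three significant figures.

3.55

ω = 7.26 rad/s
x(θ) = r cosθ + √(L² − r² sin²θ); with ω constant, a = ω²·d²x/dθ².
d²x/dθ² = −r cosθ − r²(cos2θ)/√u − r⁴ sin²2θ/(4u^{3/2}),  u = L² − r² sin²θ = 0.168285 m².
Substituting r = 0.0878 m, L = 0.4119 m, θ = 155°: d²x/dθ² = +0.067368 m.
a = ω²·d²x/dθ² = (7.26)²·(+0.067368) = +3.5508 m/s²;  |a| = 3.5508 m/s².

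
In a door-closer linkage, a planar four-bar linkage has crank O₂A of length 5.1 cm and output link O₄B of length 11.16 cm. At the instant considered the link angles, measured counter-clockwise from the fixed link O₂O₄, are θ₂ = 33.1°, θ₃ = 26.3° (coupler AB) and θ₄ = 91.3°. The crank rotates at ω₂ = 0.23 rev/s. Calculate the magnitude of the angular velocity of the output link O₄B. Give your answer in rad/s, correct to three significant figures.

0.0863

ω₂ = 1.445 rad/s (from 0.23 rev/s).
Differentiating the loop-closure r₂e^{iθ₂}+r₃e^{iθ₃}=r₁+r₄e^{iθ₄} gives r₂ω₂e^{iθ₂}+r₃ω₃e^{iθ₃}=r₄ω₄e^{iθ₄}.
Eliminating the other unknown: ω₄ = r₂ω₂ sin(θ₂−θ₃) / [r₄ sin(θ₄−θ₃)].
Numerator sine = +0.11840; denominator sine = +0.90631.
Result = 0.051·1.445·(+0.11840) / (0.1116·(+0.90631)) = +0.086279 rad/s; magnitude 0.086279 rad/s.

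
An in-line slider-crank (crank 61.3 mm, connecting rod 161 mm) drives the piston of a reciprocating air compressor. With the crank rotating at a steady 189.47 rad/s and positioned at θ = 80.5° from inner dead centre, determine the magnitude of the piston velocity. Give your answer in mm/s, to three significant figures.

12200

ω = 189.5 rad/s
For an in-line slider-crank, x = r cosθ + √(L² − r² sin²θ), so v = −rω sinθ·[1 + r cosθ/√(L² − r² sin²θ)].
With r = 0.0613 m, L = 0.161 m, θ = 80.5°: √(L² − r² sin²θ) = 0.14922 m.
v = −0.0613·189.5·0.98629·[1 + 0.0613·0.16505/0.14922] = -12.232 m/s.
|v| = 12.232 m/s = 12232 mm/s.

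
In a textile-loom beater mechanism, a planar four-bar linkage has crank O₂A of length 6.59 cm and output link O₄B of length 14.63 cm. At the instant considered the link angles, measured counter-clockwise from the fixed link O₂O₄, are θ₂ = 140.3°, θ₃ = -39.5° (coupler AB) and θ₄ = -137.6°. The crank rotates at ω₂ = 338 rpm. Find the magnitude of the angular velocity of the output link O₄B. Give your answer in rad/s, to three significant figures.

0.0562

ω₂ = 35.4 rad/s (from 338 rpm).
Differentiating the loop-closure r₂e^{iθ₂}+r₃e^{iθ₃}=r₁+r₄e^{iθ₄} gives r₂ω₂e^{iθ₂}+r₃ω₃e^{iθ₃}=r₄ω₄e^{iθ₄}.
Eliminating the other unknown: ω₄ = r₂ω₂ sin(θ₂−θ₃) / [r₄ sin(θ₄−θ₃)].
Numerator sine = +0.00349; denominator sine = -0.99002.
Result = 0.0659·35.4·(+0.00349) / (0.1463·(-0.99002)) = -0.056214 rad/s; magnitude 0.056214 rad/s.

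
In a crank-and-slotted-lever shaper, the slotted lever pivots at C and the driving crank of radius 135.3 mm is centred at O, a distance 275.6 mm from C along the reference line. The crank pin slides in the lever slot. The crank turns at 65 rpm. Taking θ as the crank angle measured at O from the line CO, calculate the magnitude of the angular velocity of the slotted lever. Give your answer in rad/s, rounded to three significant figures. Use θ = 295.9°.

ω = 6.807 rad/s (from 65 rpm).
Crank pin A relative to C: A = (d + r cosθ, r sinθ); lever angle φ = atan2(r sinθ, d + r cosθ).
Differentiating tanφ: φ̇ = rω(d cosθ + r)/(d² + r² + 2dr cosθ).
d² + r² + 2dr cosθ = |CA|² = 0.126837 m²;  d cosθ + r = +0.25568 m.
|ω_lever| = |0.1353·6.807·+0.25568| / 0.126837 = 1.8565 rad/s.

1.86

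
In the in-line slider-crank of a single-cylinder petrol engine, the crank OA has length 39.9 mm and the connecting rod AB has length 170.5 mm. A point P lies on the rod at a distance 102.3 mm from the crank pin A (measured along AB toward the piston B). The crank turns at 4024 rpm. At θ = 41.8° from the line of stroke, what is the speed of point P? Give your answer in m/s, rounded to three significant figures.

13.4

ω = 421.4 rad/s.  Crank-pin speed |V_A| = rω = 16.814 m/s, perpendicular to OA.
Rod angle: sinφ = −(r/L) sinθ ⇒ φ = -8.974°; ω_rod = −rω cosθ/√(L²−r²sin²θ) = -74.425 rad/s.
V_P = V_A + ω_rod × AP, with AP = 0.1023 m along the rod.
Components: V_Px = −rω sinθ − a·ω_rod·sinφ = -12.394 m/s;  V_Py = rω cosθ + a·ω_rod·cosφ = +5.0136 m/s.
|V_P| = √(V_Px² + V_Py²) = 13.37 m/s.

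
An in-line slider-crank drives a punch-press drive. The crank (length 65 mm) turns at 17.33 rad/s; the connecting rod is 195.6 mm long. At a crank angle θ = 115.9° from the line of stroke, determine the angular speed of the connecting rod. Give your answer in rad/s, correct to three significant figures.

2.64

ω = 17.33 rad/s
The rod makes angle φ with the slider axis where L sinφ = r sinθ; differentiating, L cosφ·φ̇ = r ω cosθ.
L cosφ = √(L² − r² sin²θ) = 0.18666 m.
|ω_rod| = r ω |cosθ| / √(L² − r² sin²θ) = 0.065·17.33·0.43680/0.18666 = 2.6361 rad/s.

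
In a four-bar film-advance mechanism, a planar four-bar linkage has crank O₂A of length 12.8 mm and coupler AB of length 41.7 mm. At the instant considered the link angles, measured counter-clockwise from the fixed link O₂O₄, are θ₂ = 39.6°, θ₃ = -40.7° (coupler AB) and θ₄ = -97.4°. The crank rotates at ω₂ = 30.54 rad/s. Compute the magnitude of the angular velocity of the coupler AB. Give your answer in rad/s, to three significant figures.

7.65

ω₂ = 30.54 rad/s
Differentiating the loop-closure r₂e^{iθ₂}+r₃e^{iθ₃}=r₁+r₄e^{iθ₄} gives r₂ω₂e^{iθ₂}+r₃ω₃e^{iθ₃}=r₄ω₄e^{iθ₄}.
Eliminating the other unknown: ω₃ = r₂ω₂ sin(θ₄−θ₂) / [r₃ sin(θ₃−θ₄)].
Numerator sine = -0.68200; denominator sine = +0.83581.
Result = 0.0128·30.54·(-0.68200) / (0.0417·(+0.83581)) = -7.6493 rad/s; magnitude 7.6493 rad/s.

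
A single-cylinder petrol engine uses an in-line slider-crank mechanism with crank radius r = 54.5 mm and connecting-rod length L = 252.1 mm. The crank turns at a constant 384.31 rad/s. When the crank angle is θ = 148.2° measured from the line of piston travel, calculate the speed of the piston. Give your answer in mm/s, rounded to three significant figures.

9000

ω = 384.3 rad/s
For an in-line slider-crank, x = r cosθ + √(L² − r² sin²θ), so v = −rω sinθ·[1 + r cosθ/√(L² − r² sin²θ)].
With r = 0.0545 m, L = 0.2521 m, θ = 148.2°: √(L² − r² sin²θ) = 0.25046 m.
v = −0.0545·384.3·0.52696·[1 + 0.0545·-0.84989/0.25046] = -8.9959 m/s.
|v| = 8.9959 m/s = 8995.9 mm/s.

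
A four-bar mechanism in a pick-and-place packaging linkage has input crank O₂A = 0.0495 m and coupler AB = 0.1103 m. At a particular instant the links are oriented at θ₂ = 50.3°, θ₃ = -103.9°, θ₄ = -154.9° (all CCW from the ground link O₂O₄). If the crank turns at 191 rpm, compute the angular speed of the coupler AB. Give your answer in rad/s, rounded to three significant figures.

4.92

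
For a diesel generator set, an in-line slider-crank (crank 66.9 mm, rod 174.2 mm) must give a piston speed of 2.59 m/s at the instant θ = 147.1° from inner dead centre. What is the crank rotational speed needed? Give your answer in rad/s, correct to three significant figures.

For an in-line slider-crank, |v_piston| = rω|sinθ|·[1 + r cosθ/√(L² − r² sin²θ)].
With r = 0.0669 m, L = 0.1742 m, θ = 147.1°: the bracketed kinematic factor |dx/dθ| = 0.024358 m.
ω = v/|dx/dθ| = 2.59/0.024358 = 106.33 rad/s.

106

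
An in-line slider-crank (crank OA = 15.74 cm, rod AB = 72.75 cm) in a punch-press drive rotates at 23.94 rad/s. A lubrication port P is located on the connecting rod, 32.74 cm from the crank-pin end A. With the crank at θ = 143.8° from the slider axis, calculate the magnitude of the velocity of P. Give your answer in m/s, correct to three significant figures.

2.64

ω = 23.94 rad/s.  Crank-pin speed |V_A| = rω = 3.7682 m/s, perpendicular to OA.
Rod angle: sinφ = −(r/L) sinθ ⇒ φ = -7.341°; ω_rod = −rω cosθ/√(L²−r²sin²θ) = +4.2143 rad/s.
V_P = V_A + ω_rod × AP, with AP = 0.3274 m along the rod.
Components: V_Px = −rω sinθ − a·ω_rod·sinφ = -2.0492 m/s;  V_Py = rω cosθ + a·ω_rod·cosφ = -1.6723 m/s.
|V_P| = √(V_Px² + V_Py²) = 2.645 m/s.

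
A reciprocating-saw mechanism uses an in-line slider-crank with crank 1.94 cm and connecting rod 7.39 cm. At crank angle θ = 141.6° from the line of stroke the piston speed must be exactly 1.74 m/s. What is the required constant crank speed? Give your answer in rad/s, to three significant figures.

182

For an in-line slider-crank, |v_piston| = rω|sinθ|·[1 + r cosθ/√(L² − r² sin²θ)].
With r = 0.0194 m, L = 0.0739 m, θ = 141.6°: the bracketed kinematic factor |dx/dθ| = 0.0095375 m.
ω = v/|dx/dθ| = 1.74/0.0095375 = 182.44 rad/s.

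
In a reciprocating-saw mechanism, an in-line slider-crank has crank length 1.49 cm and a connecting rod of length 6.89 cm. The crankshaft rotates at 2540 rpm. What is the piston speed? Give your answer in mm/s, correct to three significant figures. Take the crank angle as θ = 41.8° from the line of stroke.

ω = 2π·2540/60 = 266 rad/s
For an in-line slider-crank, x = r cosθ + √(L² − r² sin²θ), so v = −rω sinθ·[1 + r cosθ/√(L² − r² sin²θ)].
With r = 0.0149 m, L = 0.0689 m, θ = 41.8°: √(L² − r² sin²θ) = 0.06818 m.
v = −0.0149·266·0.66653·[1 + 0.0149·0.74548/0.06818] = -3.072 m/s.
|v| = 3.072 m/s = 3072 mm/s.

3070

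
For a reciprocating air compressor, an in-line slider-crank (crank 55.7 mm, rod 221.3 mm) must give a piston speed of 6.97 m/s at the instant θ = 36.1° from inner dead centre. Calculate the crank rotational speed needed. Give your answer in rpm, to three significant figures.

1680

For an in-line slider-crank, |v_piston| = rω|sinθ|·[1 + r cosθ/√(L² − r² sin²θ)].
With r = 0.0557 m, L = 0.2213 m, θ = 36.1°: the bracketed kinematic factor |dx/dθ| = 0.039567 m.
ω = v/|dx/dθ| = 6.97/0.039567 = 176.16 rad/s.
N = 60ω/(2π) = 1682.2 rpm.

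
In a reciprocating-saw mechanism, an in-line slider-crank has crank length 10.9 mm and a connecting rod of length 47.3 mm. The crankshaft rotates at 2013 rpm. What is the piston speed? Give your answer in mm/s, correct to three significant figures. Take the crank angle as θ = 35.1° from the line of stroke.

1570

ω = 2π·2013/60 = 210.8 rad/s
For an in-line slider-crank, x = r cosθ + √(L² − r² sin²θ), so v = −rω sinθ·[1 + r cosθ/√(L² − r² sin²θ)].
With r = 0.0109 m, L = 0.0473 m, θ = 35.1°: √(L² − r² sin²θ) = 0.046883 m.
v = −0.0109·210.8·0.57501·[1 + 0.0109·0.81815/0.046883] = -1.5725 m/s.
|v| = 1.5725 m/s = 1572.5 mm/s.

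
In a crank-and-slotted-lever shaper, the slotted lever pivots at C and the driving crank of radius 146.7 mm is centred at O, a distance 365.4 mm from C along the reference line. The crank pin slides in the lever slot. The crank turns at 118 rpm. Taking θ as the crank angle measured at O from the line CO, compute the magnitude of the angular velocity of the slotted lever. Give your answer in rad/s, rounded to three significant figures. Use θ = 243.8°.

0.246

ω = 12.36 rad/s (from 118 rpm).
Crank pin A relative to C: A = (d + r cosθ, r sinθ); lever angle φ = atan2(r sinθ, d + r cosθ).
Differentiating tanφ: φ̇ = rω(d cosθ + r)/(d² + r² + 2dr cosθ).
d² + r² + 2dr cosθ = |CA|² = 0.107705 m²;  d cosθ + r = -0.014626 m.
|ω_lever| = |0.1467·12.36·-0.014626| / 0.107705 = 0.24617 rad/s.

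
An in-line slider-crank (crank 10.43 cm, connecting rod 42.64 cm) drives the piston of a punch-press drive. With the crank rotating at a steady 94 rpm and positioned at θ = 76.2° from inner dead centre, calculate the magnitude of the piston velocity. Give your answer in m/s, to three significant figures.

ω = 2π·94/60 = 9.844 rad/s
For an in-line slider-crank, x = r cosθ + √(L² − r² sin²θ), so v = −rω sinθ·[1 + r cosθ/√(L² − r² sin²θ)].
With r = 0.1043 m, L = 0.4264 m, θ = 76.2°: √(L² − r² sin²θ) = 0.41419 m.
v = −0.1043·9.844·0.97113·[1 + 0.1043·0.23853/0.41419] = -1.0569 m/s.
|v| = 1.0569 m/s.

1.06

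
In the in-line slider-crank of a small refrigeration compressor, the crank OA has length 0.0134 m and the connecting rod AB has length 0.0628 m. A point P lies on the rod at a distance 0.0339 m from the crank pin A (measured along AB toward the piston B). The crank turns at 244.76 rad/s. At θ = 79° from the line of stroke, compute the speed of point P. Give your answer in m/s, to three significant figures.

3.30

ω = 244.8 rad/s.  Crank-pin speed |V_A| = rω = 3.2798 m/s, perpendicular to OA.
Rod angle: sinφ = −(r/L) sinθ ⇒ φ = -12.090°; ω_rod = −rω cosθ/√(L²−r²sin²θ) = -10.191 rad/s.
V_P = V_A + ω_rod × AP, with AP = 0.0339 m along the rod.
Components: V_Px = −rω sinθ − a·ω_rod·sinφ = -3.2919 m/s;  V_Py = rω cosθ + a·ω_rod·cosφ = +0.28799 m/s.
|V_P| = √(V_Px² + V_Py²) = 3.3045 m/s.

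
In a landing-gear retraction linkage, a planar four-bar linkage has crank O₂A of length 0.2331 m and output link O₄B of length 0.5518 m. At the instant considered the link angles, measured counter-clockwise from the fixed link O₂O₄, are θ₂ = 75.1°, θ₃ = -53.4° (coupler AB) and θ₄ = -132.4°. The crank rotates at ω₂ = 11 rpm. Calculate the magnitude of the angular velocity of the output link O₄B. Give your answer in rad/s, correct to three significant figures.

0.388

ω₂ = 1.152 rad/s (from 11 rpm).
Differentiating the loop-closure r₂e^{iθ₂}+r₃e^{iθ₃}=r₁+r₄e^{iθ₄} gives r₂ω₂e^{iθ₂}+r₃ω₃e^{iθ₃}=r₄ω₄e^{iθ₄}.
Eliminating the other unknown: ω₄ = r₂ω₂ sin(θ₂−θ₃) / [r₄ sin(θ₄−θ₃)].
Numerator sine = +0.78261; denominator sine = -0.98163.
Result = 0.2331·1.152·(+0.78261) / (0.5518·(-0.98163)) = -0.38795 rad/s; magnitude 0.38795 rad/s.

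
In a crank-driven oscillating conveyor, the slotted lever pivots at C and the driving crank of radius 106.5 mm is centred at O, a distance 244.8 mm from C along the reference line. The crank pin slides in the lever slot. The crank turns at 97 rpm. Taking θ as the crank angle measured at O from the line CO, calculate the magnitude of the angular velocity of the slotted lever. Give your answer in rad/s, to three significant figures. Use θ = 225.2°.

2.07

ω = 10.16 rad/s (from 97 rpm).
Crank pin A relative to C: A = (d + r cosθ, r sinθ); lever angle φ = atan2(r sinθ, d + r cosθ).
Differentiating tanφ: φ̇ = rω(d cosθ + r)/(d² + r² + 2dr cosθ).
d² + r² + 2dr cosθ = |CA|² = 0.034528 m²;  d cosθ + r = -0.065994 m.
|ω_lever| = |0.1065·10.16·-0.065994| / 0.034528 = 2.0677 rad/s.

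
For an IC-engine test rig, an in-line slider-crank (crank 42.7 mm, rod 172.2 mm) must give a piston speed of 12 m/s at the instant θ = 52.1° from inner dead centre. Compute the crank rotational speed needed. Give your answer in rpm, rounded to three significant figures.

2940

For an in-line slider-crank, |v_piston| = rω|sinθ|·[1 + r cosθ/√(L² − r² sin²θ)].
With r = 0.0427 m, L = 0.1722 m, θ = 52.1°: the bracketed kinematic factor |dx/dθ| = 0.038927 m.
ω = v/|dx/dθ| = 12/0.038927 = 308.27 rad/s.
N = 60ω/(2π) = 2943.7 rpm.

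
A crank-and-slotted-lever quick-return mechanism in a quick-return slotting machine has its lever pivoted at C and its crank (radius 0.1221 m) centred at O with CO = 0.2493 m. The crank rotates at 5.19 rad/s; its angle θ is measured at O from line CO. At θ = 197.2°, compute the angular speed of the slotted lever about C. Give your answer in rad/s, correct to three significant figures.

ω = 5.19 rad/s
Crank pin A relative to C: A = (d + r cosθ, r sinθ); lever angle φ = atan2(r sinθ, d + r cosθ).
Differentiating tanφ: φ̇ = rω(d cosθ + r)/(d² + r² + 2dr cosθ).
d² + r² + 2dr cosθ = |CA|² = 0.0189025 m²;  d cosθ + r = -0.11605 m.
|ω_lever| = |0.1221·5.19·-0.11605| / 0.0189025 = 3.8906 rad/s.

3.89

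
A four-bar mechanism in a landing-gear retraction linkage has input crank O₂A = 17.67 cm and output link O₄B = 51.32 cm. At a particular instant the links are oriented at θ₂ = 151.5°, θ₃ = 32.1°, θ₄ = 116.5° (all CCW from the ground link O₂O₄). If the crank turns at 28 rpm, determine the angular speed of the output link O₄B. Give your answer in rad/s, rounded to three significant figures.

ω₂ = 2.932 rad/s (from 28 rpm).
Differentiating the loop-closure r₂e^{iθ₂}+r₃e^{iθ₃}=r₁+r₄e^{iθ₄} gives r₂ω₂e^{iθ₂}+r₃ω₃e^{iθ₃}=r₄ω₄e^{iθ₄}.
Eliminating the other unknown: ω₄ = r₂ω₂ sin(θ₂−θ₃) / [r₄ sin(θ₄−θ₃)].
Numerator sine = +0.87121; denominator sine = +0.99523.
Result = 0.1767·2.932·(+0.87121) / (0.5132·(+0.99523)) = +0.88377 rad/s; magnitude 0.88377 rad/s.

0.884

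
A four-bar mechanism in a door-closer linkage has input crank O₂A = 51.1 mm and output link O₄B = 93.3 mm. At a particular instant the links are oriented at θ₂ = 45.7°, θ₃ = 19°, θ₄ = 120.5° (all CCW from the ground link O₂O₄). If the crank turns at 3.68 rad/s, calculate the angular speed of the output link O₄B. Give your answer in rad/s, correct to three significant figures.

0.924

ω₂ = 3.68 rad/s
Differentiating the loop-closure r₂e^{iθ₂}+r₃e^{iθ₃}=r₁+r₄e^{iθ₄} gives r₂ω₂e^{iθ₂}+r₃ω₃e^{iθ₃}=r₄ω₄e^{iθ₄}.
Eliminating the other unknown: ω₄ = r₂ω₂ sin(θ₂−θ₃) / [r₄ sin(θ₄−θ₃)].
Numerator sine = +0.44932; denominator sine = +0.97992.
Result = 0.0511·3.68·(+0.44932) / (0.0933·(+0.97992)) = +0.92416 rad/s; magnitude 0.92416 rad/s.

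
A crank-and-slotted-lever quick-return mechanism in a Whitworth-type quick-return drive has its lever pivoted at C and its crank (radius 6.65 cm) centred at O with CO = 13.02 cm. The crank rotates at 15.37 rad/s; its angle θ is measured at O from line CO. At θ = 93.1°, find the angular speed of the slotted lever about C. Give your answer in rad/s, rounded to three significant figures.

ω = 15.37 rad/s
Crank pin A relative to C: A = (d + r cosθ, r sinθ); lever angle φ = atan2(r sinθ, d + r cosθ).
Differentiating tanφ: φ̇ = rω(d cosθ + r)/(d² + r² + 2dr cosθ).
d² + r² + 2dr cosθ = |CA|² = 0.0204378 m²;  d cosθ + r = +0.059459 m.
|ω_lever| = |0.0665·15.37·+0.059459| / 0.0204378 = 2.9736 rad/s.

2.97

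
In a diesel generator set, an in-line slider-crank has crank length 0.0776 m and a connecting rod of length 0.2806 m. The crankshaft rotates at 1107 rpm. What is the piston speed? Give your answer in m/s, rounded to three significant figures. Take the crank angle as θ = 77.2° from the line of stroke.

ω = 2π·1107/60 = 115.9 rad/s
For an in-line slider-crank, x = r cosθ + √(L² − r² sin²θ), so v = −rω sinθ·[1 + r cosθ/√(L² − r² sin²θ)].
With r = 0.0776 m, L = 0.2806 m, θ = 77.2°: √(L² − r² sin²θ) = 0.2702 m.
v = −0.0776·115.9·0.97515·[1 + 0.0776·0.22155/0.2702] = -9.3304 m/s.
|v| = 9.3304 m/s.

9.33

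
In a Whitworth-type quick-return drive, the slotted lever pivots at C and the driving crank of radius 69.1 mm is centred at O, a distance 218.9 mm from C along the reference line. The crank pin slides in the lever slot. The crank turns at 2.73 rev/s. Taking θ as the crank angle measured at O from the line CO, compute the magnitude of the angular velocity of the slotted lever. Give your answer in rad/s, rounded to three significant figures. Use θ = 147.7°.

5.07

ω = 17.15 rad/s (from 2.73 rev/s).
Crank pin A relative to C: A = (d + r cosθ, r sinθ); lever angle φ = atan2(r sinθ, d + r cosθ).
Differentiating tanφ: φ̇ = rω(d cosθ + r)/(d² + r² + 2dr cosθ).
d² + r² + 2dr cosθ = |CA|² = 0.0271212 m²;  d cosθ + r = -0.11593 m.
|ω_lever| = |0.0691·17.15·-0.11593| / 0.0271212 = 5.0664 rad/s.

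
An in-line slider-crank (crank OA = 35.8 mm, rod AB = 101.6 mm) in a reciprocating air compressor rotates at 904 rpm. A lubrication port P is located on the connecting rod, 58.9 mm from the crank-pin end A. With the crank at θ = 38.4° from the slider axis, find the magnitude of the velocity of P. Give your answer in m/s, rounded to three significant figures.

ω = 94.67 rad/s.  Crank-pin speed |V_A| = rω = 3.3891 m/s, perpendicular to OA.
Rod angle: sinφ = −(r/L) sinθ ⇒ φ = -12.643°; ω_rod = −rω cosθ/√(L²−r²sin²θ) = -26.791 rad/s.
V_P = V_A + ω_rod × AP, with AP = 0.0589 m along the rod.
Components: V_Px = −rω sinθ − a·ω_rod·sinφ = -2.4505 m/s;  V_Py = rω cosθ + a·ω_rod·cosφ = +1.1162 m/s.
|V_P| = √(V_Px² + V_Py²) = 2.6927 m/s.

2.69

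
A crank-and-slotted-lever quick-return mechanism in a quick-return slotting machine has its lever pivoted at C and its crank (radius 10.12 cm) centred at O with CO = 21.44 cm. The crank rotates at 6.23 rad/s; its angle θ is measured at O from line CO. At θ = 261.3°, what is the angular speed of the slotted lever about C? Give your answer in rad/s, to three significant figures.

0.873

ω = 6.23 rad/s
Crank pin A relative to C: A = (d + r cosθ, r sinθ); lever angle φ = atan2(r sinθ, d + r cosθ).
Differentiating tanφ: φ̇ = rω(d cosθ + r)/(d² + r² + 2dr cosθ).
d² + r² + 2dr cosθ = |CA|² = 0.0496449 m²;  d cosθ + r = +0.06877 m.
|ω_lever| = |0.1012·6.23·+0.06877| / 0.0496449 = 0.87336 rad/s.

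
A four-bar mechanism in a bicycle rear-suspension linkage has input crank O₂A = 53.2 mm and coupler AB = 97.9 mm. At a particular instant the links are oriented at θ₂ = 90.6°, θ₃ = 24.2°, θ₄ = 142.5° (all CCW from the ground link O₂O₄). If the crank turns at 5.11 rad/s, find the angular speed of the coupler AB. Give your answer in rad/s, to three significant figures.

2.48

ω₂ = 5.11 rad/s
Differentiating the loop-closure r₂e^{iθ₂}+r₃e^{iθ₃}=r₁+r₄e^{iθ₄} gives r₂ω₂e^{iθ₂}+r₃ω₃e^{iθ₃}=r₄ω₄e^{iθ₄}.
Eliminating the other unknown: ω₃ = r₂ω₂ sin(θ₄−θ₂) / [r₃ sin(θ₃−θ₄)].
Numerator sine = +0.78694; denominator sine = -0.88048.
Result = 0.0532·5.11·(+0.78694) / (0.0979·(-0.88048)) = -2.4818 rad/s; magnitude 2.4818 rad/s.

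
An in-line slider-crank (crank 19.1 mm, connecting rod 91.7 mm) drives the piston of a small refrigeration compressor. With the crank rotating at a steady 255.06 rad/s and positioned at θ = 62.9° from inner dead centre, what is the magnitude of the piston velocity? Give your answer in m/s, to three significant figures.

4.76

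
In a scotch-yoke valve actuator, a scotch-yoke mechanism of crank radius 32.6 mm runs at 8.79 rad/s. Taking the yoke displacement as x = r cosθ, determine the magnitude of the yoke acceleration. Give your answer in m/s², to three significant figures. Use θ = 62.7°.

ω = 8.79 rad/s
x = r cosθ ⇒ ẍ = −rω² cosθ (ω constant).
|a| = rω²|cosθ| = 0.0326·(8.79)²·|cos 62.7°| = 1.1553 m/s².

1.16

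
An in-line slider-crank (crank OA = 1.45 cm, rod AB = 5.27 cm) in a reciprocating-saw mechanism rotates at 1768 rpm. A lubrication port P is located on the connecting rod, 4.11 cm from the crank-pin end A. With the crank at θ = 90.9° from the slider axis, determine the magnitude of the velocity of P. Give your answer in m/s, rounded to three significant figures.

ω = 185.1 rad/s.  Crank-pin speed |V_A| = rω = 2.6846 m/s, perpendicular to OA.
Rod angle: sinφ = −(r/L) sinθ ⇒ φ = -15.968°; ω_rod = −rω cosθ/√(L²−r²sin²θ) = +0.83226 rad/s.
V_P = V_A + ω_rod × AP, with AP = 0.0411 m along the rod.
Components: V_Px = −rω sinθ − a·ω_rod·sinφ = -2.6749 m/s;  V_Py = rω cosθ + a·ω_rod·cosφ = -0.0092817 m/s.
|V_P| = √(V_Px² + V_Py²) = 2.6749 m/s.

2.67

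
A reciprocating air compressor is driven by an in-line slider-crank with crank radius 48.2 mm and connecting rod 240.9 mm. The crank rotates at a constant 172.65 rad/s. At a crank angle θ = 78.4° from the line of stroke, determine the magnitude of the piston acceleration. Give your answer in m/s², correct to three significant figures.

ω = 172.7 rad/s
x(θ) = r cosθ + √(L² − r² sin²θ); with ω constant, a = ω²·d²x/dθ².
d²x/dθ² = −r cosθ − r²(cos2θ)/√u − r⁴ sin²2θ/(4u^{3/2}),  u = L² − r² sin²θ = 0.0558035 m².
Substituting r = 0.0482 m, L = 0.2409 m, θ = 78.4°: d²x/dθ² = -0.00066837 m.
a = ω²·d²x/dθ² = (172.7)²·(-0.00066837) = -19.923 m/s²;  |a| = 19.923 m/s².

19.9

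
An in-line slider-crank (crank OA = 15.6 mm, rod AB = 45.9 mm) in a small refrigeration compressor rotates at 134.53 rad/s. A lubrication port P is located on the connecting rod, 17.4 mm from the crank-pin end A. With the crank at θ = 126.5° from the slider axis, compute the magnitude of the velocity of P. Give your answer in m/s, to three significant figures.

ω = 134.5 rad/s.  Crank-pin speed |V_A| = rω = 2.0987 m/s, perpendicular to OA.
Rod angle: sinφ = −(r/L) sinθ ⇒ φ = -15.855°; ω_rod = −rω cosθ/√(L²−r²sin²θ) = +28.272 rad/s.
V_P = V_A + ω_rod × AP, with AP = 0.0174 m along the rod.
Components: V_Px = −rω sinθ − a·ω_rod·sinφ = -1.5526 m/s;  V_Py = rω cosθ + a·ω_rod·cosφ = -0.77511 m/s.
|V_P| = √(V_Px² + V_Py²) = 1.7354 m/s.

1.74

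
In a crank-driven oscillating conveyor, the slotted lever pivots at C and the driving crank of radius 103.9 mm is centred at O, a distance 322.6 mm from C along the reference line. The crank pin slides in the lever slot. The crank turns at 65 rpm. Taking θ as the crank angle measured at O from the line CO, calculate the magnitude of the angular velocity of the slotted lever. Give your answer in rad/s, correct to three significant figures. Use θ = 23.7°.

ω = 6.807 rad/s (from 65 rpm).
Crank pin A relative to C: A = (d + r cosθ, r sinθ); lever angle φ = atan2(r sinθ, d + r cosθ).
Differentiating tanφ: φ̇ = rω(d cosθ + r)/(d² + r² + 2dr cosθ).
d² + r² + 2dr cosθ = |CA|² = 0.176249 m²;  d cosθ + r = +0.39929 m.
|ω_lever| = |0.1039·6.807·+0.39929| / 0.176249 = 1.6022 rad/s.

1.60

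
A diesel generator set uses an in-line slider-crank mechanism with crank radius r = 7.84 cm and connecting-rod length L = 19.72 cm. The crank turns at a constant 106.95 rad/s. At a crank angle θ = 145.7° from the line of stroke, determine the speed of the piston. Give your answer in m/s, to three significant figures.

3.13

ω = 107 rad/s
For an in-line slider-crank, x = r cosθ + √(L² − r² sin²θ), so v = −rω sinθ·[1 + r cosθ/√(L² − r² sin²θ)].
With r = 0.0784 m, L = 0.1972 m, θ = 145.7°: √(L² − r² sin²θ) = 0.19219 m.
v = −0.0784·107·0.56353·[1 + 0.0784·-0.82610/0.19219] = -3.1328 m/s.
|v| = 3.1328 m/s.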